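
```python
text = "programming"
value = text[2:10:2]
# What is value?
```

text has length 11. The slice text[2:10:2] selects indices [2, 4, 6, 8] (2->'o', 4->'r', 6->'m', 8->'i'), giving 'ormi'.

'ormi'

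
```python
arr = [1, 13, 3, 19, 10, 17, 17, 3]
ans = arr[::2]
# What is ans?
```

arr has length 8. The slice arr[::2] selects indices [0, 2, 4, 6] (0->1, 2->3, 4->10, 6->17), giving [1, 3, 10, 17].

[1, 3, 10, 17]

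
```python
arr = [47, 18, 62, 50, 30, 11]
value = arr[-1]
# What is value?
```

arr has length 6. Negative index -1 maps to positive index 6 + (-1) = 5. arr[5] = 11.

11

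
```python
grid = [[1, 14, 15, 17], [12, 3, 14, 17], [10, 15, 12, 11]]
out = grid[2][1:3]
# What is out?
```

grid[2] = [10, 15, 12, 11]. grid[2] has length 4. The slice grid[2][1:3] selects indices [1, 2] (1->15, 2->12), giving [15, 12].

[15, 12]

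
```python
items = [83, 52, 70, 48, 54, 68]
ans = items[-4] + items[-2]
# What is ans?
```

items has length 6. Negative index -4 maps to positive index 6 + (-4) = 2. items[2] = 70.
items has length 6. Negative index -2 maps to positive index 6 + (-2) = 4. items[4] = 54.
Sum: 70 + 54 = 124.

124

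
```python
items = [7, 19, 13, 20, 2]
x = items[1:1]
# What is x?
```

items has length 5. The slice items[1:1] resolves to an empty index range, so the result is [].

[]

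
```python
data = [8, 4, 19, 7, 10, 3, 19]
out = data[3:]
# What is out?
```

data has length 7. The slice data[3:] selects indices [3, 4, 5, 6] (3->7, 4->10, 5->3, 6->19), giving [7, 10, 3, 19].

[7, 10, 3, 19]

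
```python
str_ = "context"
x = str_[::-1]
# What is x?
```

str_ has length 7. The slice str_[::-1] selects indices [6, 5, 4, 3, 2, 1, 0] (6->'t', 5->'x', 4->'e', 3->'t', 2->'n', 1->'o', 0->'c'), giving 'txetnoc'.

'txetnoc'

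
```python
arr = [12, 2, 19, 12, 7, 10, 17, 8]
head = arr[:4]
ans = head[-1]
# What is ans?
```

arr has length 8. The slice arr[:4] selects indices [0, 1, 2, 3] (0->12, 1->2, 2->19, 3->12), giving [12, 2, 19, 12]. So head = [12, 2, 19, 12]. Then head[-1] = 12.

12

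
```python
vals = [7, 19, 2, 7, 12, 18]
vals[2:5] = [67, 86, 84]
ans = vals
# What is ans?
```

vals starts as [7, 19, 2, 7, 12, 18] (length 6). The slice vals[2:5] covers indices [2, 3, 4] with values [2, 7, 12]. Replacing that slice with [67, 86, 84] (same length) produces [7, 19, 67, 86, 84, 18].

[7, 19, 67, 86, 84, 18]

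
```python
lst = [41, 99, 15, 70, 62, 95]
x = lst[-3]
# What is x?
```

lst has length 6. Negative index -3 maps to positive index 6 + (-3) = 3. lst[3] = 70.

70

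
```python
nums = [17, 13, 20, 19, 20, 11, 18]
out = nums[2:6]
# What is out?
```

nums has length 7. The slice nums[2:6] selects indices [2, 3, 4, 5] (2->20, 3->19, 4->20, 5->11), giving [20, 19, 20, 11].

[20, 19, 20, 11]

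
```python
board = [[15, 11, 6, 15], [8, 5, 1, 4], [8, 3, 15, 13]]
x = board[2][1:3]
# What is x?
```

board[2] = [8, 3, 15, 13]. board[2] has length 4. The slice board[2][1:3] selects indices [1, 2] (1->3, 2->15), giving [3, 15].

[3, 15]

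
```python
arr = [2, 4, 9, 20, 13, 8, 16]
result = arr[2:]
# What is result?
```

arr has length 7. The slice arr[2:] selects indices [2, 3, 4, 5, 6] (2->9, 3->20, 4->13, 5->8, 6->16), giving [9, 20, 13, 8, 16].

[9, 20, 13, 8, 16]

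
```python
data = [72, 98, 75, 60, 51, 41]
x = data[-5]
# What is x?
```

data has length 6. Negative index -5 maps to positive index 6 + (-5) = 1. data[1] = 98.

98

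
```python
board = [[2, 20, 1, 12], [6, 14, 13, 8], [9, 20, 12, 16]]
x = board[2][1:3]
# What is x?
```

board[2] = [9, 20, 12, 16]. board[2] has length 4. The slice board[2][1:3] selects indices [1, 2] (1->20, 2->12), giving [20, 12].

[20, 12]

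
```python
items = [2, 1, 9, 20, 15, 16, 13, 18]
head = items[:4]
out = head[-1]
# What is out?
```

items has length 8. The slice items[:4] selects indices [0, 1, 2, 3] (0->2, 1->1, 2->9, 3->20), giving [2, 1, 9, 20]. So head = [2, 1, 9, 20]. Then head[-1] = 20.

20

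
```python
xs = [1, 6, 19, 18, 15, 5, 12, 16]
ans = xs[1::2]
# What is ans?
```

xs has length 8. The slice xs[1::2] selects indices [1, 3, 5, 7] (1->6, 3->18, 5->5, 7->16), giving [6, 18, 5, 16].

[6, 18, 5, 16]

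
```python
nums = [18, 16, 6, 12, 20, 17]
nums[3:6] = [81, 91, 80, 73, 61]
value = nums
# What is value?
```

nums starts as [18, 16, 6, 12, 20, 17] (length 6). The slice nums[3:6] covers indices [3, 4, 5] with values [12, 20, 17]. Replacing that slice with [81, 91, 80, 73, 61] (different length) produces [18, 16, 6, 81, 91, 80, 73, 61].

[18, 16, 6, 81, 91, 80, 73, 61]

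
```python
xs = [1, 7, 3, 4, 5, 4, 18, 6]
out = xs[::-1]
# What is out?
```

xs has length 8. The slice xs[::-1] selects indices [7, 6, 5, 4, 3, 2, 1, 0] (7->6, 6->18, 5->4, 4->5, 3->4, 2->3, 1->7, 0->1), giving [6, 18, 4, 5, 4, 3, 7, 1].

[6, 18, 4, 5, 4, 3, 7, 1]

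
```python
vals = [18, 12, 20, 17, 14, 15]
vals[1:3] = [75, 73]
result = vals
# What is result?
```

vals starts as [18, 12, 20, 17, 14, 15] (length 6). The slice vals[1:3] covers indices [1, 2] with values [12, 20]. Replacing that slice with [75, 73] (same length) produces [18, 75, 73, 17, 14, 15].

[18, 75, 73, 17, 14, 15]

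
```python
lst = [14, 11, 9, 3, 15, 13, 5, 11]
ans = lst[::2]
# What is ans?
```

lst has length 8. The slice lst[::2] selects indices [0, 2, 4, 6] (0->14, 2->9, 4->15, 6->5), giving [14, 9, 15, 5].

[14, 9, 15, 5]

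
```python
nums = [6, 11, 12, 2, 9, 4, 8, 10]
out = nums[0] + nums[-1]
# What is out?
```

nums has length 8. nums[0] = 6.
nums has length 8. Negative index -1 maps to positive index 8 + (-1) = 7. nums[7] = 10.
Sum: 6 + 10 = 16.

16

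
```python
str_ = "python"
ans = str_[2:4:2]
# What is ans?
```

str_ has length 6. The slice str_[2:4:2] selects indices [2] (2->'t'), giving 't'.

't'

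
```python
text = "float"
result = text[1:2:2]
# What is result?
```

text has length 5. The slice text[1:2:2] selects indices [1] (1->'l'), giving 'l'.

'l'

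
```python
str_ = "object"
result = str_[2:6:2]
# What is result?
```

str_ has length 6. The slice str_[2:6:2] selects indices [2, 4] (2->'j', 4->'c'), giving 'jc'.

'jc'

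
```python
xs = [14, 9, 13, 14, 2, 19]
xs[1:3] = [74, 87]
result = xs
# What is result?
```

xs starts as [14, 9, 13, 14, 2, 19] (length 6). The slice xs[1:3] covers indices [1, 2] with values [9, 13]. Replacing that slice with [74, 87] (same length) produces [14, 74, 87, 14, 2, 19].

[14, 74, 87, 14, 2, 19]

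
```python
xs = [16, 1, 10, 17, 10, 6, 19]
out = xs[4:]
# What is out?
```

xs has length 7. The slice xs[4:] selects indices [4, 5, 6] (4->10, 5->6, 6->19), giving [10, 6, 19].

[10, 6, 19]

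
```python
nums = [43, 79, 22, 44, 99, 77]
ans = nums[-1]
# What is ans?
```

nums has length 6. Negative index -1 maps to positive index 6 + (-1) = 5. nums[5] = 77.

77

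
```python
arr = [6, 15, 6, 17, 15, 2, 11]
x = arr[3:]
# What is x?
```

arr has length 7. The slice arr[3:] selects indices [3, 4, 5, 6] (3->17, 4->15, 5->2, 6->11), giving [17, 15, 2, 11].

[17, 15, 2, 11]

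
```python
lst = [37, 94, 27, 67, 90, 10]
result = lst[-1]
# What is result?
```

lst has length 6. Negative index -1 maps to positive index 6 + (-1) = 5. lst[5] = 10.

10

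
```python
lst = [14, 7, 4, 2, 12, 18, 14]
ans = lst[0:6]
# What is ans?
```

lst has length 7. The slice lst[0:6] selects indices [0, 1, 2, 3, 4, 5] (0->14, 1->7, 2->4, 3->2, 4->12, 5->18), giving [14, 7, 4, 2, 12, 18].

[14, 7, 4, 2, 12, 18]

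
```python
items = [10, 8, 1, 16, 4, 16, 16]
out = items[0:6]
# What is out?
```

items has length 7. The slice items[0:6] selects indices [0, 1, 2, 3, 4, 5] (0->10, 1->8, 2->1, 3->16, 4->4, 5->16), giving [10, 8, 1, 16, 4, 16].

[10, 8, 1, 16, 4, 16]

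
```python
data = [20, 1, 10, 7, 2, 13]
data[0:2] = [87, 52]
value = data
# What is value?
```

data starts as [20, 1, 10, 7, 2, 13] (length 6). The slice data[0:2] covers indices [0, 1] with values [20, 1]. Replacing that slice with [87, 52] (same length) produces [87, 52, 10, 7, 2, 13].

[87, 52, 10, 7, 2, 13]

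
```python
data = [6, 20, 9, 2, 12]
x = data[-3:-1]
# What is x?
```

data has length 5. The slice data[-3:-1] selects indices [2, 3] (2->9, 3->2), giving [9, 2].

[9, 2]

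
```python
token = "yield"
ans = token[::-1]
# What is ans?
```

token has length 5. The slice token[::-1] selects indices [4, 3, 2, 1, 0] (4->'d', 3->'l', 2->'e', 1->'i', 0->'y'), giving 'dleiy'.

'dleiy'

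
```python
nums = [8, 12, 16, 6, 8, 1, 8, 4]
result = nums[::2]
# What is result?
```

nums has length 8. The slice nums[::2] selects indices [0, 2, 4, 6] (0->8, 2->16, 4->8, 6->8), giving [8, 16, 8, 8].

[8, 16, 8, 8]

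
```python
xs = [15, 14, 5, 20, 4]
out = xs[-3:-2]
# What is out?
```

xs has length 5. The slice xs[-3:-2] selects indices [2] (2->5), giving [5].

[5]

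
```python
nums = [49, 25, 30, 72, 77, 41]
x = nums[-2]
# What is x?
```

nums has length 6. Negative index -2 maps to positive index 6 + (-2) = 4. nums[4] = 77.

77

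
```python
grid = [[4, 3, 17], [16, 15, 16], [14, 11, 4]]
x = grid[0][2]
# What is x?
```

grid[0] = [4, 3, 17]. Taking column 2 of that row yields 17.

17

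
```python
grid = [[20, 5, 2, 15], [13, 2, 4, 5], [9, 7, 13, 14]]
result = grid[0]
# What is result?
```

grid has 3 rows. Row 0 is [20, 5, 2, 15].

[20, 5, 2, 15]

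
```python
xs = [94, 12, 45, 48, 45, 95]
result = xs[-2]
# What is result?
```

xs has length 6. Negative index -2 maps to positive index 6 + (-2) = 4. xs[4] = 45.

45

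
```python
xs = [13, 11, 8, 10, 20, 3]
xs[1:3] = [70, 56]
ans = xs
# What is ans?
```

xs starts as [13, 11, 8, 10, 20, 3] (length 6). The slice xs[1:3] covers indices [1, 2] with values [11, 8]. Replacing that slice with [70, 56] (same length) produces [13, 70, 56, 10, 20, 3].

[13, 70, 56, 10, 20, 3]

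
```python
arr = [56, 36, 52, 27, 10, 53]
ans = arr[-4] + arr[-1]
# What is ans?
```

arr has length 6. Negative index -4 maps to positive index 6 + (-4) = 2. arr[2] = 52.
arr has length 6. Negative index -1 maps to positive index 6 + (-1) = 5. arr[5] = 53.
Sum: 52 + 53 = 105.

105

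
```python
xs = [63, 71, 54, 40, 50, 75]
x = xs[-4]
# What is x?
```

xs has length 6. Negative index -4 maps to positive index 6 + (-4) = 2. xs[2] = 54.

54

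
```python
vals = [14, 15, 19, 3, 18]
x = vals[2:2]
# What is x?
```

vals has length 5. The slice vals[2:2] resolves to an empty index range, so the result is [].

[]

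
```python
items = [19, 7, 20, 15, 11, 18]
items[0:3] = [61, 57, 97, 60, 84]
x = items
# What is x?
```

items starts as [19, 7, 20, 15, 11, 18] (length 6). The slice items[0:3] covers indices [0, 1, 2] with values [19, 7, 20]. Replacing that slice with [61, 57, 97, 60, 84] (different length) produces [61, 57, 97, 60, 84, 15, 11, 18].

[61, 57, 97, 60, 84, 15, 11, 18]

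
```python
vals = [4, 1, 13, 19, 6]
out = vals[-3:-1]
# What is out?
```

vals has length 5. The slice vals[-3:-1] selects indices [2, 3] (2->13, 3->19), giving [13, 19].

[13, 19]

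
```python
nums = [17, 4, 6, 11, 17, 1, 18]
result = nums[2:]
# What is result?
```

nums has length 7. The slice nums[2:] selects indices [2, 3, 4, 5, 6] (2->6, 3->11, 4->17, 5->1, 6->18), giving [6, 11, 17, 1, 18].

[6, 11, 17, 1, 18]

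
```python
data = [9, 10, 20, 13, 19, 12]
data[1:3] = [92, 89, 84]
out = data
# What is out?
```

data starts as [9, 10, 20, 13, 19, 12] (length 6). The slice data[1:3] covers indices [1, 2] with values [10, 20]. Replacing that slice with [92, 89, 84] (different length) produces [9, 92, 89, 84, 13, 19, 12].

[9, 92, 89, 84, 13, 19, 12]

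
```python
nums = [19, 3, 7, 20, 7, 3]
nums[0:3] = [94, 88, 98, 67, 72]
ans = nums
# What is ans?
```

nums starts as [19, 3, 7, 20, 7, 3] (length 6). The slice nums[0:3] covers indices [0, 1, 2] with values [19, 3, 7]. Replacing that slice with [94, 88, 98, 67, 72] (different length) produces [94, 88, 98, 67, 72, 20, 7, 3].

[94, 88, 98, 67, 72, 20, 7, 3]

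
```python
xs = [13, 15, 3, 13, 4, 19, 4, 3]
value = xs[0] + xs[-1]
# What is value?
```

xs has length 8. xs[0] = 13.
xs has length 8. Negative index -1 maps to positive index 8 + (-1) = 7. xs[7] = 3.
Sum: 13 + 3 = 16.

16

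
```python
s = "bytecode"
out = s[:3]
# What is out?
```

s has length 8. The slice s[:3] selects indices [0, 1, 2] (0->'b', 1->'y', 2->'t'), giving 'byt'.

'byt'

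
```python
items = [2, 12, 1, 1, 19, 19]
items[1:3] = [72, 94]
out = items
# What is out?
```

items starts as [2, 12, 1, 1, 19, 19] (length 6). The slice items[1:3] covers indices [1, 2] with values [12, 1]. Replacing that slice with [72, 94] (same length) produces [2, 72, 94, 1, 19, 19].

[2, 72, 94, 1, 19, 19]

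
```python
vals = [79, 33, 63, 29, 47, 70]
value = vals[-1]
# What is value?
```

vals has length 6. Negative index -1 maps to positive index 6 + (-1) = 5. vals[5] = 70.

70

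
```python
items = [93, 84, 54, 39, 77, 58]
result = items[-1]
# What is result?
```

items has length 6. Negative index -1 maps to positive index 6 + (-1) = 5. items[5] = 58.

58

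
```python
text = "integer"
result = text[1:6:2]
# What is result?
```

text has length 7. The slice text[1:6:2] selects indices [1, 3, 5] (1->'n', 3->'e', 5->'e'), giving 'nee'.

'nee'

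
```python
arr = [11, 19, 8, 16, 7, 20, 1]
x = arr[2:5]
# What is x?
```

arr has length 7. The slice arr[2:5] selects indices [2, 3, 4] (2->8, 3->16, 4->7), giving [8, 16, 7].

[8, 16, 7]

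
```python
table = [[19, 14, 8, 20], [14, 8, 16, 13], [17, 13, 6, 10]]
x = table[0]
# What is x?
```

table has 3 rows. Row 0 is [19, 14, 8, 20].

[19, 14, 8, 20]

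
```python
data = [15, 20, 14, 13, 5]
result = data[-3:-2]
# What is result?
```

data has length 5. The slice data[-3:-2] selects indices [2] (2->14), giving [14].

[14]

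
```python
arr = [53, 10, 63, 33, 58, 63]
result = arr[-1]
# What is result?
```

arr has length 6. Negative index -1 maps to positive index 6 + (-1) = 5. arr[5] = 63.

63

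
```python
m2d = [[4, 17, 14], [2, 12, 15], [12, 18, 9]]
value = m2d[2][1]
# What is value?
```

m2d[2] = [12, 18, 9]. Taking column 1 of that row yields 18.

18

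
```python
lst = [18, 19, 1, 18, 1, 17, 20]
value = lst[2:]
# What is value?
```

lst has length 7. The slice lst[2:] selects indices [2, 3, 4, 5, 6] (2->1, 3->18, 4->1, 5->17, 6->20), giving [1, 18, 1, 17, 20].

[1, 18, 1, 17, 20]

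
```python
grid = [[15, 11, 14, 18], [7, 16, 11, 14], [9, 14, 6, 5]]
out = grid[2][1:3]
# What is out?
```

grid[2] = [9, 14, 6, 5]. grid[2] has length 4. The slice grid[2][1:3] selects indices [1, 2] (1->14, 2->6), giving [14, 6].

[14, 6]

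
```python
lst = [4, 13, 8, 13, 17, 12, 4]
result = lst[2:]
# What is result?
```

lst has length 7. The slice lst[2:] selects indices [2, 3, 4, 5, 6] (2->8, 3->13, 4->17, 5->12, 6->4), giving [8, 13, 17, 12, 4].

[8, 13, 17, 12, 4]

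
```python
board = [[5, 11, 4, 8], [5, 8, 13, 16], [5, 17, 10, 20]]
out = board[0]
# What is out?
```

board has 3 rows. Row 0 is [5, 11, 4, 8].

[5, 11, 4, 8]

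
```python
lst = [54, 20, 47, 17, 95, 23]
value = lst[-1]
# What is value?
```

lst has length 6. Negative index -1 maps to positive index 6 + (-1) = 5. lst[5] = 23.

23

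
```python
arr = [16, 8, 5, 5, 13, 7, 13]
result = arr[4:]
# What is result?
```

arr has length 7. The slice arr[4:] selects indices [4, 5, 6] (4->13, 5->7, 6->13), giving [13, 7, 13].

[13, 7, 13]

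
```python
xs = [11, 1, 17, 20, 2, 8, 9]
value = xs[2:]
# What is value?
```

xs has length 7. The slice xs[2:] selects indices [2, 3, 4, 5, 6] (2->17, 3->20, 4->2, 5->8, 6->9), giving [17, 20, 2, 8, 9].

[17, 20, 2, 8, 9]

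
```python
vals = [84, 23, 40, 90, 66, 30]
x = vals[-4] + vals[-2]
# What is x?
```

vals has length 6. Negative index -4 maps to positive index 6 + (-4) = 2. vals[2] = 40.
vals has length 6. Negative index -2 maps to positive index 6 + (-2) = 4. vals[4] = 66.
Sum: 40 + 66 = 106.

106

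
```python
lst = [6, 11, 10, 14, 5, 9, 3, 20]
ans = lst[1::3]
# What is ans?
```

lst has length 8. The slice lst[1::3] selects indices [1, 4, 7] (1->11, 4->5, 7->20), giving [11, 5, 20].

[11, 5, 20]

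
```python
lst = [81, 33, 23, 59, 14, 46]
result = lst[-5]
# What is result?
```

lst has length 6. Negative index -5 maps to positive index 6 + (-5) = 1. lst[1] = 33.

33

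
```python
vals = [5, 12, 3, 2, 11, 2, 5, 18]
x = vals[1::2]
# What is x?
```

vals has length 8. The slice vals[1::2] selects indices [1, 3, 5, 7] (1->12, 3->2, 5->2, 7->18), giving [12, 2, 2, 18].

[12, 2, 2, 18]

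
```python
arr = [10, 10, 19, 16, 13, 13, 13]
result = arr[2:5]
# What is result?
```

arr has length 7. The slice arr[2:5] selects indices [2, 3, 4] (2->19, 3->16, 4->13), giving [19, 16, 13].

[19, 16, 13]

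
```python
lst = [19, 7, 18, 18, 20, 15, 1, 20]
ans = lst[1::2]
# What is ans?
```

lst has length 8. The slice lst[1::2] selects indices [1, 3, 5, 7] (1->7, 3->18, 5->15, 7->20), giving [7, 18, 15, 20].

[7, 18, 15, 20]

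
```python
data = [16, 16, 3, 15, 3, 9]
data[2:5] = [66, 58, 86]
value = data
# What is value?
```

data starts as [16, 16, 3, 15, 3, 9] (length 6). The slice data[2:5] covers indices [2, 3, 4] with values [3, 15, 3]. Replacing that slice with [66, 58, 86] (same length) produces [16, 16, 66, 58, 86, 9].

[16, 16, 66, 58, 86, 9]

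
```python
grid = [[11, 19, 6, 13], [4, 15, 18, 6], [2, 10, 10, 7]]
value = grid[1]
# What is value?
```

grid has 3 rows. Row 1 is [4, 15, 18, 6].

[4, 15, 18, 6]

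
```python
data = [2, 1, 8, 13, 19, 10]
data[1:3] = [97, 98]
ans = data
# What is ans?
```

data starts as [2, 1, 8, 13, 19, 10] (length 6). The slice data[1:3] covers indices [1, 2] with values [1, 8]. Replacing that slice with [97, 98] (same length) produces [2, 97, 98, 13, 19, 10].

[2, 97, 98, 13, 19, 10]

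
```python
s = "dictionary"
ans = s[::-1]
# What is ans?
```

s has length 10. The slice s[::-1] selects indices [9, 8, 7, 6, 5, 4, 3, 2, 1, 0] (9->'y', 8->'r', 7->'a', 6->'n', 5->'o', 4->'i', 3->'t', 2->'c', 1->'i', 0->'d'), giving 'yranoitcid'.

'yranoitcid'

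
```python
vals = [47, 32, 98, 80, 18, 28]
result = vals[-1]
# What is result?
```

vals has length 6. Negative index -1 maps to positive index 6 + (-1) = 5. vals[5] = 28.

28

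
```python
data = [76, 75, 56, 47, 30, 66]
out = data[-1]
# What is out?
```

data has length 6. Negative index -1 maps to positive index 6 + (-1) = 5. data[5] = 66.

66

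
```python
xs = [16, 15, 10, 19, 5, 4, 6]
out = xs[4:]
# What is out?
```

xs has length 7. The slice xs[4:] selects indices [4, 5, 6] (4->5, 5->4, 6->6), giving [5, 4, 6].

[5, 4, 6]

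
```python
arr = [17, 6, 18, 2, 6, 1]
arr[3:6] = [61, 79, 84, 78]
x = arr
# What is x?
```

arr starts as [17, 6, 18, 2, 6, 1] (length 6). The slice arr[3:6] covers indices [3, 4, 5] with values [2, 6, 1]. Replacing that slice with [61, 79, 84, 78] (different length) produces [17, 6, 18, 61, 79, 84, 78].

[17, 6, 18, 61, 79, 84, 78]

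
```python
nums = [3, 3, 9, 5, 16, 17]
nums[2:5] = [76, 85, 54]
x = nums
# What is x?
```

nums starts as [3, 3, 9, 5, 16, 17] (length 6). The slice nums[2:5] covers indices [2, 3, 4] with values [9, 5, 16]. Replacing that slice with [76, 85, 54] (same length) produces [3, 3, 76, 85, 54, 17].

[3, 3, 76, 85, 54, 17]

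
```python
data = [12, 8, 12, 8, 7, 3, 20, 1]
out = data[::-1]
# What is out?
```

data has length 8. The slice data[::-1] selects indices [7, 6, 5, 4, 3, 2, 1, 0] (7->1, 6->20, 5->3, 4->7, 3->8, 2->12, 1->8, 0->12), giving [1, 20, 3, 7, 8, 12, 8, 12].

[1, 20, 3, 7, 8, 12, 8, 12]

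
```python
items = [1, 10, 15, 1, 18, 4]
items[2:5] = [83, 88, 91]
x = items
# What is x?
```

items starts as [1, 10, 15, 1, 18, 4] (length 6). The slice items[2:5] covers indices [2, 3, 4] with values [15, 1, 18]. Replacing that slice with [83, 88, 91] (same length) produces [1, 10, 83, 88, 91, 4].

[1, 10, 83, 88, 91, 4]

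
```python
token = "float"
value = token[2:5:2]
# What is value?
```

token has length 5. The slice token[2:5:2] selects indices [2, 4] (2->'o', 4->'t'), giving 'ot'.

'ot'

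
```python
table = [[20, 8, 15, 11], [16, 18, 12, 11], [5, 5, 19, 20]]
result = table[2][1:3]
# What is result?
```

table[2] = [5, 5, 19, 20]. table[2] has length 4. The slice table[2][1:3] selects indices [1, 2] (1->5, 2->19), giving [5, 19].

[5, 19]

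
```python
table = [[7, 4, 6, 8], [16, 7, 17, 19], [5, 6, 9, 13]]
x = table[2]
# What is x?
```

table has 3 rows. Row 2 is [5, 6, 9, 13].

[5, 6, 9, 13]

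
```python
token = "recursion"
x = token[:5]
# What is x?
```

token has length 9. The slice token[:5] selects indices [0, 1, 2, 3, 4] (0->'r', 1->'e', 2->'c', 3->'u', 4->'r'), giving 'recur'.

'recur'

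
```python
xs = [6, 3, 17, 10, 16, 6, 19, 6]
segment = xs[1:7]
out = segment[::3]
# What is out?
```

xs has length 8. The slice xs[1:7] selects indices [1, 2, 3, 4, 5, 6] (1->3, 2->17, 3->10, 4->16, 5->6, 6->19), giving [3, 17, 10, 16, 6, 19]. So segment = [3, 17, 10, 16, 6, 19]. segment has length 6. The slice segment[::3] selects indices [0, 3] (0->3, 3->16), giving [3, 16].

[3, 16]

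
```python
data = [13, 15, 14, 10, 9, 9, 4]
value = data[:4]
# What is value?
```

data has length 7. The slice data[:4] selects indices [0, 1, 2, 3] (0->13, 1->15, 2->14, 3->10), giving [13, 15, 14, 10].

[13, 15, 14, 10]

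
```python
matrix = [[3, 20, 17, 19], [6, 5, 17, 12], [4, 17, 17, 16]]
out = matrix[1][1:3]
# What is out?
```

matrix[1] = [6, 5, 17, 12]. matrix[1] has length 4. The slice matrix[1][1:3] selects indices [1, 2] (1->5, 2->17), giving [5, 17].

[5, 17]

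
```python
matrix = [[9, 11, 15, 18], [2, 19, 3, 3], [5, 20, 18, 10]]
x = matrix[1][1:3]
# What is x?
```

matrix[1] = [2, 19, 3, 3]. matrix[1] has length 4. The slice matrix[1][1:3] selects indices [1, 2] (1->19, 2->3), giving [19, 3].

[19, 3]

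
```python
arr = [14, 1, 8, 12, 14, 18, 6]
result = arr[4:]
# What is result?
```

arr has length 7. The slice arr[4:] selects indices [4, 5, 6] (4->14, 5->18, 6->6), giving [14, 18, 6].

[14, 18, 6]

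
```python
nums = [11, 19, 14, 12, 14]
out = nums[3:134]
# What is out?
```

nums has length 5. The slice nums[3:134] selects indices [3, 4] (3->12, 4->14), giving [12, 14].

[12, 14]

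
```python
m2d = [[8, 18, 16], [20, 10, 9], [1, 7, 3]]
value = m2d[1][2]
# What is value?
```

m2d[1] = [20, 10, 9]. Taking column 2 of that row yields 9.

9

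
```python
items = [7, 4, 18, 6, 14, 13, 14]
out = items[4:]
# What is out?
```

items has length 7. The slice items[4:] selects indices [4, 5, 6] (4->14, 5->13, 6->14), giving [14, 13, 14].

[14, 13, 14]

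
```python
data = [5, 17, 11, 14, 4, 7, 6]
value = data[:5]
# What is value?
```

data has length 7. The slice data[:5] selects indices [0, 1, 2, 3, 4] (0->5, 1->17, 2->11, 3->14, 4->4), giving [5, 17, 11, 14, 4].

[5, 17, 11, 14, 4]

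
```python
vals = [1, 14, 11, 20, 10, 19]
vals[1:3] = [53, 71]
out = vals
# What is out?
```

vals starts as [1, 14, 11, 20, 10, 19] (length 6). The slice vals[1:3] covers indices [1, 2] with values [14, 11]. Replacing that slice with [53, 71] (same length) produces [1, 53, 71, 20, 10, 19].

[1, 53, 71, 20, 10, 19]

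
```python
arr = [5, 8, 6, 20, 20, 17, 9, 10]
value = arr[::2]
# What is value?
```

arr has length 8. The slice arr[::2] selects indices [0, 2, 4, 6] (0->5, 2->6, 4->20, 6->9), giving [5, 6, 20, 9].

[5, 6, 20, 9]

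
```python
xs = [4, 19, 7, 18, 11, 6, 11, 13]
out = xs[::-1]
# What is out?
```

xs has length 8. The slice xs[::-1] selects indices [7, 6, 5, 4, 3, 2, 1, 0] (7->13, 6->11, 5->6, 4->11, 3->18, 2->7, 1->19, 0->4), giving [13, 11, 6, 11, 18, 7, 19, 4].

[13, 11, 6, 11, 18, 7, 19, 4]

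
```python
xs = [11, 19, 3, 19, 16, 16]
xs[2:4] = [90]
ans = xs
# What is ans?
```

xs starts as [11, 19, 3, 19, 16, 16] (length 6). The slice xs[2:4] covers indices [2, 3] with values [3, 19]. Replacing that slice with [90] (different length) produces [11, 19, 90, 16, 16].

[11, 19, 90, 16, 16]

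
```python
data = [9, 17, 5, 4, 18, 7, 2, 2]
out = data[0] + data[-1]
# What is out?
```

data has length 8. data[0] = 9.
data has length 8. Negative index -1 maps to positive index 8 + (-1) = 7. data[7] = 2.
Sum: 9 + 2 = 11.

11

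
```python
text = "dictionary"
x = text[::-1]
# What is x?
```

text has length 10. The slice text[::-1] selects indices [9, 8, 7, 6, 5, 4, 3, 2, 1, 0] (9->'y', 8->'r', 7->'a', 6->'n', 5->'o', 4->'i', 3->'t', 2->'c', 1->'i', 0->'d'), giving 'yranoitcid'.

'yranoitcid'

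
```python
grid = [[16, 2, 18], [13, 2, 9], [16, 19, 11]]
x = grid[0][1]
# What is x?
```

grid[0] = [16, 2, 18]. Taking column 1 of that row yields 2.

2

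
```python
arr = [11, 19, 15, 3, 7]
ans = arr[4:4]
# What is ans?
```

arr has length 5. The slice arr[4:4] resolves to an empty index range, so the result is [].

[]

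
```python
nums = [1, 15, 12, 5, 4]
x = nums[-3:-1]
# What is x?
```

nums has length 5. The slice nums[-3:-1] selects indices [2, 3] (2->12, 3->5), giving [12, 5].

[12, 5]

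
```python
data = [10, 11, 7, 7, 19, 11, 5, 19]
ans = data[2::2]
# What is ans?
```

data has length 8. The slice data[2::2] selects indices [2, 4, 6] (2->7, 4->19, 6->5), giving [7, 19, 5].

[7, 19, 5]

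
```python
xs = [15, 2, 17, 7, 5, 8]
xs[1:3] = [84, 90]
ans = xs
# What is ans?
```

xs starts as [15, 2, 17, 7, 5, 8] (length 6). The slice xs[1:3] covers indices [1, 2] with values [2, 17]. Replacing that slice with [84, 90] (same length) produces [15, 84, 90, 7, 5, 8].

[15, 84, 90, 7, 5, 8]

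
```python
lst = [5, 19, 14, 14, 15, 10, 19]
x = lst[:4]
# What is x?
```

lst has length 7. The slice lst[:4] selects indices [0, 1, 2, 3] (0->5, 1->19, 2->14, 3->14), giving [5, 19, 14, 14].

[5, 19, 14, 14]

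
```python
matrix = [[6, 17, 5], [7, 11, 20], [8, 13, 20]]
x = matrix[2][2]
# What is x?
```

matrix[2] = [8, 13, 20]. Taking column 2 of that row yields 20.

20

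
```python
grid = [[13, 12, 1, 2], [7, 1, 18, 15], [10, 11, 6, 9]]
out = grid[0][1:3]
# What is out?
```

grid[0] = [13, 12, 1, 2]. grid[0] has length 4. The slice grid[0][1:3] selects indices [1, 2] (1->12, 2->1), giving [12, 1].

[12, 1]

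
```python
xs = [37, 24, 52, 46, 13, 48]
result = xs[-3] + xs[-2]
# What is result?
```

xs has length 6. Negative index -3 maps to positive index 6 + (-3) = 3. xs[3] = 46.
xs has length 6. Negative index -2 maps to positive index 6 + (-2) = 4. xs[4] = 13.
Sum: 46 + 13 = 59.

59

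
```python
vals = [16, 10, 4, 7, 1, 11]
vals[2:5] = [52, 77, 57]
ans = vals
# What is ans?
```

vals starts as [16, 10, 4, 7, 1, 11] (length 6). The slice vals[2:5] covers indices [2, 3, 4] with values [4, 7, 1]. Replacing that slice with [52, 77, 57] (same length) produces [16, 10, 52, 77, 57, 11].

[16, 10, 52, 77, 57, 11]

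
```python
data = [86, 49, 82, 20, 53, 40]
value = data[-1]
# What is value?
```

data has length 6. Negative index -1 maps to positive index 6 + (-1) = 5. data[5] = 40.

40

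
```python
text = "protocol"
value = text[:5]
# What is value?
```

text has length 8. The slice text[:5] selects indices [0, 1, 2, 3, 4] (0->'p', 1->'r', 2->'o', 3->'t', 4->'o'), giving 'proto'.

'proto'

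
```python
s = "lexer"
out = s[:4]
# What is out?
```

s has length 5. The slice s[:4] selects indices [0, 1, 2, 3] (0->'l', 1->'e', 2->'x', 3->'e'), giving 'lexe'.

'lexe'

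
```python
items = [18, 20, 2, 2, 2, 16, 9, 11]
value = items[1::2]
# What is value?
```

items has length 8. The slice items[1::2] selects indices [1, 3, 5, 7] (1->20, 3->2, 5->16, 7->11), giving [20, 2, 16, 11].

[20, 2, 16, 11]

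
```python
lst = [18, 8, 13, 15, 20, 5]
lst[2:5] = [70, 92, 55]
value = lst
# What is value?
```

lst starts as [18, 8, 13, 15, 20, 5] (length 6). The slice lst[2:5] covers indices [2, 3, 4] with values [13, 15, 20]. Replacing that slice with [70, 92, 55] (same length) produces [18, 8, 70, 92, 55, 5].

[18, 8, 70, 92, 55, 5]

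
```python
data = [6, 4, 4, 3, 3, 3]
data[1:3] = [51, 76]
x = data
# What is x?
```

data starts as [6, 4, 4, 3, 3, 3] (length 6). The slice data[1:3] covers indices [1, 2] with values [4, 4]. Replacing that slice with [51, 76] (same length) produces [6, 51, 76, 3, 3, 3].

[6, 51, 76, 3, 3, 3]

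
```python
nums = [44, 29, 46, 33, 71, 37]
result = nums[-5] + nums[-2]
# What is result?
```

nums has length 6. Negative index -5 maps to positive index 6 + (-5) = 1. nums[1] = 29.
nums has length 6. Negative index -2 maps to positive index 6 + (-2) = 4. nums[4] = 71.
Sum: 29 + 71 = 100.

100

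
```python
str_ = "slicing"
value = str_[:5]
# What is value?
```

str_ has length 7. The slice str_[:5] selects indices [0, 1, 2, 3, 4] (0->'s', 1->'l', 2->'i', 3->'c', 4->'i'), giving 'slici'.

'slici'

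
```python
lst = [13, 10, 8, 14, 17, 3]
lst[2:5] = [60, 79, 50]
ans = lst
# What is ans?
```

lst starts as [13, 10, 8, 14, 17, 3] (length 6). The slice lst[2:5] covers indices [2, 3, 4] with values [8, 14, 17]. Replacing that slice with [60, 79, 50] (same length) produces [13, 10, 60, 79, 50, 3].

[13, 10, 60, 79, 50, 3]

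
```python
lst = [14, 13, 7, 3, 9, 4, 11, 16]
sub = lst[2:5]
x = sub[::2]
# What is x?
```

lst has length 8. The slice lst[2:5] selects indices [2, 3, 4] (2->7, 3->3, 4->9), giving [7, 3, 9]. So sub = [7, 3, 9]. sub has length 3. The slice sub[::2] selects indices [0, 2] (0->7, 2->9), giving [7, 9].

[7, 9]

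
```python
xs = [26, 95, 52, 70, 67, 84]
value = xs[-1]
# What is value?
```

xs has length 6. Negative index -1 maps to positive index 6 + (-1) = 5. xs[5] = 84.

84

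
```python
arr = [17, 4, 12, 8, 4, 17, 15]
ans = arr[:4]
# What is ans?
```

arr has length 7. The slice arr[:4] selects indices [0, 1, 2, 3] (0->17, 1->4, 2->12, 3->8), giving [17, 4, 12, 8].

[17, 4, 12, 8]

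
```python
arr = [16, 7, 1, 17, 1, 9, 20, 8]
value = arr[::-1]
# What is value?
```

arr has length 8. The slice arr[::-1] selects indices [7, 6, 5, 4, 3, 2, 1, 0] (7->8, 6->20, 5->9, 4->1, 3->17, 2->1, 1->7, 0->16), giving [8, 20, 9, 1, 17, 1, 7, 16].

[8, 20, 9, 1, 17, 1, 7, 16]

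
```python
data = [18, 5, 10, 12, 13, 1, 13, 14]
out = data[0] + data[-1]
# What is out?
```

data has length 8. data[0] = 18.
data has length 8. Negative index -1 maps to positive index 8 + (-1) = 7. data[7] = 14.
Sum: 18 + 14 = 32.

32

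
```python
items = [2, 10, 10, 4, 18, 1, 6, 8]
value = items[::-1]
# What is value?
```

items has length 8. The slice items[::-1] selects indices [7, 6, 5, 4, 3, 2, 1, 0] (7->8, 6->6, 5->1, 4->18, 3->4, 2->10, 1->10, 0->2), giving [8, 6, 1, 18, 4, 10, 10, 2].

[8, 6, 1, 18, 4, 10, 10, 2]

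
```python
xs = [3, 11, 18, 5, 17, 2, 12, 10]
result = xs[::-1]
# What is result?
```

xs has length 8. The slice xs[::-1] selects indices [7, 6, 5, 4, 3, 2, 1, 0] (7->10, 6->12, 5->2, 4->17, 3->5, 2->18, 1->11, 0->3), giving [10, 12, 2, 17, 5, 18, 11, 3].

[10, 12, 2, 17, 5, 18, 11, 3]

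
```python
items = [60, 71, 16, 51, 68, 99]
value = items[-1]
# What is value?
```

items has length 6. Negative index -1 maps to positive index 6 + (-1) = 5. items[5] = 99.

99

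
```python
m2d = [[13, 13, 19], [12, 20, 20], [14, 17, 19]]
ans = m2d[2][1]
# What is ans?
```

m2d[2] = [14, 17, 19]. Taking column 1 of that row yields 17.

17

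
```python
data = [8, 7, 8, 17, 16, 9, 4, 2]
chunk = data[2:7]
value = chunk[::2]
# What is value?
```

data has length 8. The slice data[2:7] selects indices [2, 3, 4, 5, 6] (2->8, 3->17, 4->16, 5->9, 6->4), giving [8, 17, 16, 9, 4]. So chunk = [8, 17, 16, 9, 4]. chunk has length 5. The slice chunk[::2] selects indices [0, 2, 4] (0->8, 2->16, 4->4), giving [8, 16, 4].

[8, 16, 4]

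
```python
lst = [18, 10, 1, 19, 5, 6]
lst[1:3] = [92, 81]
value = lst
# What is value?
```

lst starts as [18, 10, 1, 19, 5, 6] (length 6). The slice lst[1:3] covers indices [1, 2] with values [10, 1]. Replacing that slice with [92, 81] (same length) produces [18, 92, 81, 19, 5, 6].

[18, 92, 81, 19, 5, 6]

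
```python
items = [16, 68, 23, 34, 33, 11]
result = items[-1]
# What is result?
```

items has length 6. Negative index -1 maps to positive index 6 + (-1) = 5. items[5] = 11.

11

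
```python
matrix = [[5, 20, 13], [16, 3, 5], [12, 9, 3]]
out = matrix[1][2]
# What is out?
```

matrix[1] = [16, 3, 5]. Taking column 2 of that row yields 5.

5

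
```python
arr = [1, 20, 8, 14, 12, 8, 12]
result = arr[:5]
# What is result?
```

arr has length 7. The slice arr[:5] selects indices [0, 1, 2, 3, 4] (0->1, 1->20, 2->8, 3->14, 4->12), giving [1, 20, 8, 14, 12].

[1, 20, 8, 14, 12]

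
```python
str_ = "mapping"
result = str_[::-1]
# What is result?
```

str_ has length 7. The slice str_[::-1] selects indices [6, 5, 4, 3, 2, 1, 0] (6->'g', 5->'n', 4->'i', 3->'p', 2->'p', 1->'a', 0->'m'), giving 'gnippam'.

'gnippam'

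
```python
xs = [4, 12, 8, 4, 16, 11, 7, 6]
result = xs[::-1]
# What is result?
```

xs has length 8. The slice xs[::-1] selects indices [7, 6, 5, 4, 3, 2, 1, 0] (7->6, 6->7, 5->11, 4->16, 3->4, 2->8, 1->12, 0->4), giving [6, 7, 11, 16, 4, 8, 12, 4].

[6, 7, 11, 16, 4, 8, 12, 4]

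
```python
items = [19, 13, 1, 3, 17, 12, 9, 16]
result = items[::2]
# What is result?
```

items has length 8. The slice items[::2] selects indices [0, 2, 4, 6] (0->19, 2->1, 4->17, 6->9), giving [19, 1, 17, 9].

[19, 1, 17, 9]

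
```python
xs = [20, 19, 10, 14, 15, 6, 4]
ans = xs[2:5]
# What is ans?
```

xs has length 7. The slice xs[2:5] selects indices [2, 3, 4] (2->10, 3->14, 4->15), giving [10, 14, 15].

[10, 14, 15]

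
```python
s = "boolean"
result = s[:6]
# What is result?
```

s has length 7. The slice s[:6] selects indices [0, 1, 2, 3, 4, 5] (0->'b', 1->'o', 2->'o', 3->'l', 4->'e', 5->'a'), giving 'boolea'.

'boolea'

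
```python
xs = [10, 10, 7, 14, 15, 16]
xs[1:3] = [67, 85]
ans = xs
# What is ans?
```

xs starts as [10, 10, 7, 14, 15, 16] (length 6). The slice xs[1:3] covers indices [1, 2] with values [10, 7]. Replacing that slice with [67, 85] (same length) produces [10, 67, 85, 14, 15, 16].

[10, 67, 85, 14, 15, 16]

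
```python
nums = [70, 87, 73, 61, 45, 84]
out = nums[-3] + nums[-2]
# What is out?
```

nums has length 6. Negative index -3 maps to positive index 6 + (-3) = 3. nums[3] = 61.
nums has length 6. Negative index -2 maps to positive index 6 + (-2) = 4. nums[4] = 45.
Sum: 61 + 45 = 106.

106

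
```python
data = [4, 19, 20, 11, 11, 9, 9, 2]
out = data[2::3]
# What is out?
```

data has length 8. The slice data[2::3] selects indices [2, 5] (2->20, 5->9), giving [20, 9].

[20, 9]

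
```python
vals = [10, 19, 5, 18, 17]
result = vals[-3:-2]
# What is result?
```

vals has length 5. The slice vals[-3:-2] selects indices [2] (2->5), giving [5].

[5]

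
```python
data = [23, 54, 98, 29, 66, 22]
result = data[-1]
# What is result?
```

data has length 6. Negative index -1 maps to positive index 6 + (-1) = 5. data[5] = 22.

22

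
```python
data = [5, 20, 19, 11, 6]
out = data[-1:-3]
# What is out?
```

data has length 5. The slice data[-1:-3] resolves to an empty index range, so the result is [].

[]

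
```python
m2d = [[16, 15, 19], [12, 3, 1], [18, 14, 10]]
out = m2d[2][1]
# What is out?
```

m2d[2] = [18, 14, 10]. Taking column 1 of that row yields 14.

14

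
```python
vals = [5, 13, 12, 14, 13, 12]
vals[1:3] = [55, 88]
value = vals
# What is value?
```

vals starts as [5, 13, 12, 14, 13, 12] (length 6). The slice vals[1:3] covers indices [1, 2] with values [13, 12]. Replacing that slice with [55, 88] (same length) produces [5, 55, 88, 14, 13, 12].

[5, 55, 88, 14, 13, 12]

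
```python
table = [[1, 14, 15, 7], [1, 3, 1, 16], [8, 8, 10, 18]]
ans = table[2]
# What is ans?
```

table has 3 rows. Row 2 is [8, 8, 10, 18].

[8, 8, 10, 18]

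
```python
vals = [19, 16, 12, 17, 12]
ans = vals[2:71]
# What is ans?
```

vals has length 5. The slice vals[2:71] selects indices [2, 3, 4] (2->12, 3->17, 4->12), giving [12, 17, 12].

[12, 17, 12]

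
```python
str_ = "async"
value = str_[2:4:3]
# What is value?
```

str_ has length 5. The slice str_[2:4:3] selects indices [2] (2->'y'), giving 'y'.

'y'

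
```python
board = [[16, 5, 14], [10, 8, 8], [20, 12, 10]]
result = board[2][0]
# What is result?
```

board[2] = [20, 12, 10]. Taking column 0 of that row yields 20.

20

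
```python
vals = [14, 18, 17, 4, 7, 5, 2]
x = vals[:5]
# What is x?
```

vals has length 7. The slice vals[:5] selects indices [0, 1, 2, 3, 4] (0->14, 1->18, 2->17, 3->4, 4->7), giving [14, 18, 17, 4, 7].

[14, 18, 17, 4, 7]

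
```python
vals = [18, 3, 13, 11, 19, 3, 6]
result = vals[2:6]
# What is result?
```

vals has length 7. The slice vals[2:6] selects indices [2, 3, 4, 5] (2->13, 3->11, 4->19, 5->3), giving [13, 11, 19, 3].

[13, 11, 19, 3]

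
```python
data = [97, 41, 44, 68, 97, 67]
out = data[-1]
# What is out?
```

data has length 6. Negative index -1 maps to positive index 6 + (-1) = 5. data[5] = 67.

67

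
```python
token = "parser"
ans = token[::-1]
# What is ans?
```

token has length 6. The slice token[::-1] selects indices [5, 4, 3, 2, 1, 0] (5->'r', 4->'e', 3->'s', 2->'r', 1->'a', 0->'p'), giving 'resrap'.

'resrap'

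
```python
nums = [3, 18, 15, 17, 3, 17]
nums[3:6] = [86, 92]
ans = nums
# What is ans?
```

nums starts as [3, 18, 15, 17, 3, 17] (length 6). The slice nums[3:6] covers indices [3, 4, 5] with values [17, 3, 17]. Replacing that slice with [86, 92] (different length) produces [3, 18, 15, 86, 92].

[3, 18, 15, 86, 92]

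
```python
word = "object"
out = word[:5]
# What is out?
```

word has length 6. The slice word[:5] selects indices [0, 1, 2, 3, 4] (0->'o', 1->'b', 2->'j', 3->'e', 4->'c'), giving 'objec'.

'objec'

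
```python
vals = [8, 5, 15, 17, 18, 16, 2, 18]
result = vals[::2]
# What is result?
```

vals has length 8. The slice vals[::2] selects indices [0, 2, 4, 6] (0->8, 2->15, 4->18, 6->2), giving [8, 15, 18, 2].

[8, 15, 18, 2]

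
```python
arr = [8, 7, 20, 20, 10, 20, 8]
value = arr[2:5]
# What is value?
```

arr has length 7. The slice arr[2:5] selects indices [2, 3, 4] (2->20, 3->20, 4->10), giving [20, 20, 10].

[20, 20, 10]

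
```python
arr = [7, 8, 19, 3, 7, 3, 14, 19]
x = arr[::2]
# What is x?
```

arr has length 8. The slice arr[::2] selects indices [0, 2, 4, 6] (0->7, 2->19, 4->7, 6->14), giving [7, 19, 7, 14].

[7, 19, 7, 14]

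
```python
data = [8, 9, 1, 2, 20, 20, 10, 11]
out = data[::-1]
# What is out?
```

data has length 8. The slice data[::-1] selects indices [7, 6, 5, 4, 3, 2, 1, 0] (7->11, 6->10, 5->20, 4->20, 3->2, 2->1, 1->9, 0->8), giving [11, 10, 20, 20, 2, 1, 9, 8].

[11, 10, 20, 20, 2, 1, 9, 8]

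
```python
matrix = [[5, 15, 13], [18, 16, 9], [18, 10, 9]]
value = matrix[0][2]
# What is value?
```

matrix[0] = [5, 15, 13]. Taking column 2 of that row yields 13.

13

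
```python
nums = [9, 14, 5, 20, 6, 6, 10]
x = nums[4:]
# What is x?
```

nums has length 7. The slice nums[4:] selects indices [4, 5, 6] (4->6, 5->6, 6->10), giving [6, 6, 10].

[6, 6, 10]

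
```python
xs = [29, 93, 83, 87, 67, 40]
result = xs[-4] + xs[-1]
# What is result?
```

xs has length 6. Negative index -4 maps to positive index 6 + (-4) = 2. xs[2] = 83.
xs has length 6. Negative index -1 maps to positive index 6 + (-1) = 5. xs[5] = 40.
Sum: 83 + 40 = 123.

123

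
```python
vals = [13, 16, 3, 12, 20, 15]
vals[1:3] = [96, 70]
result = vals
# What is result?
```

vals starts as [13, 16, 3, 12, 20, 15] (length 6). The slice vals[1:3] covers indices [1, 2] with values [16, 3]. Replacing that slice with [96, 70] (same length) produces [13, 96, 70, 12, 20, 15].

[13, 96, 70, 12, 20, 15]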